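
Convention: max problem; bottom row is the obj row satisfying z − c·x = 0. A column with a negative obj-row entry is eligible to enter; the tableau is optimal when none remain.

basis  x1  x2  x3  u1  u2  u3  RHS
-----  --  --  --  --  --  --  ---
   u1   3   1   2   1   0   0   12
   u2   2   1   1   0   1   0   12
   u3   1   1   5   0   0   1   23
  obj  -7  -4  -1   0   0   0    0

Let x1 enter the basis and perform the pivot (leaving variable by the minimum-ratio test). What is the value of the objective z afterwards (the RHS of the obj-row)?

Ratio test on column x1 — row 1: 12/3 = 4; row 2: 12/2 = 6; row 3: 23/1 = 23. Minimum is 4 at row 1 (u1 leaves); pivot element 3.
Pivot on row 1; the obj-row RHS becomes 0 − (-7)·4 = 28.

28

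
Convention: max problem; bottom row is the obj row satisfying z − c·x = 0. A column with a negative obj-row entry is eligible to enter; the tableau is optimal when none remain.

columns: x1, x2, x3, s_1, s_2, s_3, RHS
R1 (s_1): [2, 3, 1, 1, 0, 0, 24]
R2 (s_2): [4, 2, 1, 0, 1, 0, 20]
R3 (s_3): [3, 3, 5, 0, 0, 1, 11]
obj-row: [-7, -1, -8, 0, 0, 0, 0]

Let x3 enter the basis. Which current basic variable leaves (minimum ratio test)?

s_3

Column x3 entries and ratios — s_1: 24/1 = 24; s_2: 20/1 = 20; s_3: 11/5 = 11/5.
Smallest ratio is 11/5 in the row of s_3, so s_3 leaves.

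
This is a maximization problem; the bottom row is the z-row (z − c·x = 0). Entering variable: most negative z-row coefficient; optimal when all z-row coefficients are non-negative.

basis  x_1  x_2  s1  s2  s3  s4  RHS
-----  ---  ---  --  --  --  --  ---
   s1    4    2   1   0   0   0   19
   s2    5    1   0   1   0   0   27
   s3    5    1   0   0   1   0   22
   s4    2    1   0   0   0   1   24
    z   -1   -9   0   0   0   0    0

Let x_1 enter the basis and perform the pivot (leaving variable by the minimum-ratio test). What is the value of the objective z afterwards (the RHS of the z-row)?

22/5

Ratio test on column x_1 — row 1: 19/4 = 19/4; row 2: 27/5 = 27/5; row 3: 22/5 = 22/5; row 4: 24/2 = 12. Minimum is 22/5 at row 3 (s3 leaves); pivot element 5.
Pivot on row 3; the z-row RHS becomes 0 − (-1)·(22/5) = 22/5.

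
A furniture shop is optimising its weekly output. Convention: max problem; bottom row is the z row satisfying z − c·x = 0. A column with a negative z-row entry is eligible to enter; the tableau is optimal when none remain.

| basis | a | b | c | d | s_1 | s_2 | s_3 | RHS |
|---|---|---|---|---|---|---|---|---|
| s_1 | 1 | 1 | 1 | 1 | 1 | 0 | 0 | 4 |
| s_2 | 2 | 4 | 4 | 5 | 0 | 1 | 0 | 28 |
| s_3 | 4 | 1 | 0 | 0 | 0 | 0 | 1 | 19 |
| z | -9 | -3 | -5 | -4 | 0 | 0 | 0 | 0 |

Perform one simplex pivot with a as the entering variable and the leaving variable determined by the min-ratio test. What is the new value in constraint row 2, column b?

Ratio test on column a — row 1: 4/1 = 4; row 2: 28/2 = 14; row 3: 19/4 = 19/4. Minimum is 4 at row 1 (s_1 leaves); pivot element 1.
Divide row 1 by 1; eliminate column a from the other rows.
Row 2 update in column b: 4 − 2·1 = 2.

2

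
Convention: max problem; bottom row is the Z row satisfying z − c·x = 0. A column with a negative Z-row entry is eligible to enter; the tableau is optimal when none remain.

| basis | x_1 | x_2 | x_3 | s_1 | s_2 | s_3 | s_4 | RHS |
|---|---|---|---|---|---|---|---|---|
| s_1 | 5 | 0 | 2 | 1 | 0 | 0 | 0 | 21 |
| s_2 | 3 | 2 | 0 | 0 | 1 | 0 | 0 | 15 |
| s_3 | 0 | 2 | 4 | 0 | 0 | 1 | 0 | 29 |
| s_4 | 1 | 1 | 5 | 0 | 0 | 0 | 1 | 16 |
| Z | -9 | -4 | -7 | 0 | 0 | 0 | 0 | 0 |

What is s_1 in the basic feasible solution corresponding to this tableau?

21

s_1 is basic (row 1); its value is the RHS of that row, 21.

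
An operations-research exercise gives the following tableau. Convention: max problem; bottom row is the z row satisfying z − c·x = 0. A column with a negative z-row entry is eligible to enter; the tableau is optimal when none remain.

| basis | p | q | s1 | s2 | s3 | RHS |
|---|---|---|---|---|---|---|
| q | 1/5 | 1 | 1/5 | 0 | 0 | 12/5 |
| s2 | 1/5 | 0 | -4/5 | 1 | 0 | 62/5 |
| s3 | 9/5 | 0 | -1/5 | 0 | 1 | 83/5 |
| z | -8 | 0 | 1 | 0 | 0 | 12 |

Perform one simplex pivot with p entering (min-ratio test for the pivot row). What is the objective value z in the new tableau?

Ratio test on column p — row 1: (12/5)/(1/5) = 12; row 2: (62/5)/(1/5) = 62; row 3: (83/5)/(9/5) = 83/9. Minimum is 83/9 at row 3 (s3 leaves); pivot element 9/5.
Pivot on row 3; the z-row RHS becomes 12 − (-8)·(83/9) = 772/9.

772/9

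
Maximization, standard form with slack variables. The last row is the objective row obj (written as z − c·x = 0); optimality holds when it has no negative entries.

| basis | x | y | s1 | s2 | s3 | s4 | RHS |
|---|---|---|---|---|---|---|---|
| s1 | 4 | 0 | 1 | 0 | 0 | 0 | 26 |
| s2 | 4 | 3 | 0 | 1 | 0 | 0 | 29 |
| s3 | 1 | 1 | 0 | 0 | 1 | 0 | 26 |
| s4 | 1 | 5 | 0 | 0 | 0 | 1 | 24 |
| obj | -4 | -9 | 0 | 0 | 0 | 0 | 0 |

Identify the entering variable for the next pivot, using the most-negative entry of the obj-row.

Negative obj-row entries: x: -4, y: -9.
The most negative is -9 in column y, so y enters.

y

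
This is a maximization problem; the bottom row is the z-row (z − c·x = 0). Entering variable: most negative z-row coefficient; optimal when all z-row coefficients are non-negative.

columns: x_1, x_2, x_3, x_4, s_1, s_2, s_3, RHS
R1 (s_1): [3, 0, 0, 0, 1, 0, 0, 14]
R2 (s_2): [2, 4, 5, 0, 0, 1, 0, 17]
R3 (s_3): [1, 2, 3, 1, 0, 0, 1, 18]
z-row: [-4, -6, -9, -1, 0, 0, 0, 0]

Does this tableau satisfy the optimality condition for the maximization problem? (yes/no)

The z-row has a negative entry -9 in column x_3, so it is not optimal.

no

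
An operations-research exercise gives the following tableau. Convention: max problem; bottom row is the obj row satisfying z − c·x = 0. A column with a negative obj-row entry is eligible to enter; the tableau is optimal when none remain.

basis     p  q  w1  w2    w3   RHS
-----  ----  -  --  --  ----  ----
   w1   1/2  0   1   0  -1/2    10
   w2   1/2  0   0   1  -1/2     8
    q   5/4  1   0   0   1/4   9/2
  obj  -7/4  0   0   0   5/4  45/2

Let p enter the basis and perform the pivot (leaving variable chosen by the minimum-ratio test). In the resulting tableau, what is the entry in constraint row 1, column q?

-2/5

Ratio test on column p — row 1: 10/(1/2) = 20; row 2: 8/(1/2) = 16; row 3: (9/2)/(5/4) = 18/5. Minimum is 18/5 at row 3 (q leaves); pivot element 5/4.
Divide row 3 by 5/4; eliminate column p from the other rows.
Row 1 update in column q: 0 − (1/2)·(4/5) = -2/5.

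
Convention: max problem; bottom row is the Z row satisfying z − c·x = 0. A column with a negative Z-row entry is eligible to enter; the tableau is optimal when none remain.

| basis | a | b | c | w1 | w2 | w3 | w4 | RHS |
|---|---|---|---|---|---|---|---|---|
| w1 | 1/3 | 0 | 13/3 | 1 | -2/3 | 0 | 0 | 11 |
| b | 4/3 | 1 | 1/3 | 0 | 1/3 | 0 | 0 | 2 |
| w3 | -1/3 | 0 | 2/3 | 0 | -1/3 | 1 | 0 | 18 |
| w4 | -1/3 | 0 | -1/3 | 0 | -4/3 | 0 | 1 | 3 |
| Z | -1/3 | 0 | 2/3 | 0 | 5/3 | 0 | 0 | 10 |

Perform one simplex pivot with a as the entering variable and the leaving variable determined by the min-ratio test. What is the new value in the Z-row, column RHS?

Ratio test on column a — row 1: 11/(1/3) = 33; row 2: 2/(4/3) = 3/2; row 3: entry -1/3 ≤ 0; row 4: entry -1/3 ≤ 0. Minimum is 3/2 at row 2 (b leaves); pivot element 4/3.
Divide row 2 by 4/3; eliminate column a from the other rows.
Z-row update in column RHS: 10 − (-1/3)·(3/2) = 21/2.

21/2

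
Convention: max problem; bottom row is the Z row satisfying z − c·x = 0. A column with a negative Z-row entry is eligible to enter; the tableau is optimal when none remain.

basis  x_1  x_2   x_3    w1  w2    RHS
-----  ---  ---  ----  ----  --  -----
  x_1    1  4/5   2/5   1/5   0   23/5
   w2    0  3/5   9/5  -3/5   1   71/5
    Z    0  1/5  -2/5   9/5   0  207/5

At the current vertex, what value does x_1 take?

x_1 is basic (row 1); its value is the RHS of that row, 23/5.

23/5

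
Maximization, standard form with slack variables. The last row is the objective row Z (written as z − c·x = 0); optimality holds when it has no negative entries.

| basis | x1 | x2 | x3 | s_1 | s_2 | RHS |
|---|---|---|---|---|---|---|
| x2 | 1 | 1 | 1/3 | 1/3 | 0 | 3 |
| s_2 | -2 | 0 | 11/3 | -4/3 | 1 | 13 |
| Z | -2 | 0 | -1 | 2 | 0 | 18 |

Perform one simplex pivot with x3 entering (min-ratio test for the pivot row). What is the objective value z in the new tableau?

Ratio test on column x3 — row 1: 3/(1/3) = 9; row 2: 13/(11/3) = 39/11. Minimum is 39/11 at row 2 (s_2 leaves); pivot element 11/3.
Pivot on row 2; the Z-row RHS becomes 18 − (-1)·(39/11) = 237/11.

237/11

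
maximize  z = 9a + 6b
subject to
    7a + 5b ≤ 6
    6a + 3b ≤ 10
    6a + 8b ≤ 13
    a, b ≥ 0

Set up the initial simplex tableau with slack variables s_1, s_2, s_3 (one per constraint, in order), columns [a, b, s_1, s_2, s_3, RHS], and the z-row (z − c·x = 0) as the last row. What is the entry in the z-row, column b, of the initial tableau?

-6

The z-row carries the negated objective coefficients: the b entry is -6.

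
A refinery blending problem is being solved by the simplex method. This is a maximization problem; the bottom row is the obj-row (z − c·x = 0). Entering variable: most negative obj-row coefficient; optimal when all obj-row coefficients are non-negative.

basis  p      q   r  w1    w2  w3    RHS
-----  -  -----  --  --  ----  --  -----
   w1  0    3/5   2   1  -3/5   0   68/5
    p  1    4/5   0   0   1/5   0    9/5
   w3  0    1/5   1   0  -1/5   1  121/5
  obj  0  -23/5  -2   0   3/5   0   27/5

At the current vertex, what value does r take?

0

r is not in the basis, so in the current basic feasible solution r = 0.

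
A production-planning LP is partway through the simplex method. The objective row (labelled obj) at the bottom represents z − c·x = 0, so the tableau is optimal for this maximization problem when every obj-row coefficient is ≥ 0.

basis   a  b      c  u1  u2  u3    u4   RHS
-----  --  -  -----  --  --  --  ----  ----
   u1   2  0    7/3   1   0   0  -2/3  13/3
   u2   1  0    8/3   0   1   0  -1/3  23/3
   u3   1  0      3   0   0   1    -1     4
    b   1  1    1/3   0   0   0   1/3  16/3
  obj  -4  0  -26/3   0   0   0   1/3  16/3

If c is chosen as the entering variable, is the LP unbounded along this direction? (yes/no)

Column c has positive entries in row(s) 1, 2, 3, 4, so the ratio test bounds it — not unbounded.

no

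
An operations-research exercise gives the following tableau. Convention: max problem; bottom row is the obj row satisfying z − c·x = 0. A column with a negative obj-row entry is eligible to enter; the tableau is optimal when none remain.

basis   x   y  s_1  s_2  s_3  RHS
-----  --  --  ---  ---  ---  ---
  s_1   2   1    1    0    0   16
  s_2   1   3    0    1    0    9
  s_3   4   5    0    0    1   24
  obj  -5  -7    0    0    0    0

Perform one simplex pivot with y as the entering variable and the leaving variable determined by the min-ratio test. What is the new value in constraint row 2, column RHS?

3

Ratio test on column y — row 1: 16/1 = 16; row 2: 9/3 = 3; row 3: 24/5 = 24/5. Minimum is 3 at row 2 (s_2 leaves); pivot element 3.
Divide row 2 by 3; eliminate column y from the other rows.
In the new row 2, the RHS entry is the old entry divided by the pivot: 9/3 = 3.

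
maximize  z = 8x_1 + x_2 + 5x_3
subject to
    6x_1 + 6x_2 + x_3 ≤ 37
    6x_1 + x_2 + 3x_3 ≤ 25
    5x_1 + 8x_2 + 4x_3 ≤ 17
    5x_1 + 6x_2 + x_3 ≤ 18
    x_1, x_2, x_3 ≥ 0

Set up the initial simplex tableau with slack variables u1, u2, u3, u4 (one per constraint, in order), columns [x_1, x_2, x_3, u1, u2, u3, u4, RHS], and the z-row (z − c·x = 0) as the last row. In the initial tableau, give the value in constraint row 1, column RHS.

37

The RHS of constraint 1 is b_1 = 37.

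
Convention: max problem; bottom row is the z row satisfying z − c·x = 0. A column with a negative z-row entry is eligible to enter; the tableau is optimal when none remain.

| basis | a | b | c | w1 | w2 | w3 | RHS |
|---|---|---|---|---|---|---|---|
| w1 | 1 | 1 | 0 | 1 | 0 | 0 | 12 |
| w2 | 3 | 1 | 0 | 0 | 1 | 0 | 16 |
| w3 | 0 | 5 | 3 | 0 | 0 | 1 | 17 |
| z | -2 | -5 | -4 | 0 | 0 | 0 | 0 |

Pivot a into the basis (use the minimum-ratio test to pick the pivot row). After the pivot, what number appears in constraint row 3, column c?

Ratio test on column a — row 1: 12/1 = 12; row 2: 16/3 = 16/3; row 3: entry 0 ≤ 0. Minimum is 16/3 at row 2 (w2 leaves); pivot element 3.
Divide row 2 by 3; eliminate column a from the other rows.
Row 3 update in column c: 3 − 0·0 = 3.

3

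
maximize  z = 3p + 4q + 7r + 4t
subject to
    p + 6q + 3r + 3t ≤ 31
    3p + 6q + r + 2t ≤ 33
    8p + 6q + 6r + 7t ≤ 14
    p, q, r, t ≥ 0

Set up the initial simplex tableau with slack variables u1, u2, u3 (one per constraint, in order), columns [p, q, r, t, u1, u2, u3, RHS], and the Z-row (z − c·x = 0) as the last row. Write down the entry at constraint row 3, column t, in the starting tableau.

7

Constraint 3 has coefficient 7 on t.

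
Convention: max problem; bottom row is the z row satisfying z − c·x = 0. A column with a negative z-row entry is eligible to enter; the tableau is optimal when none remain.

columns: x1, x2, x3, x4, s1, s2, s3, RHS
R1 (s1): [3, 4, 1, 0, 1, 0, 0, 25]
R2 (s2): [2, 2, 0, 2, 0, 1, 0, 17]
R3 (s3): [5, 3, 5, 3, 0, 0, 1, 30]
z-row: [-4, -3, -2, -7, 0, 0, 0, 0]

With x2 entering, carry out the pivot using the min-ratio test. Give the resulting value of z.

75/4

Ratio test on column x2 — row 1: 25/4 = 25/4; row 2: 17/2 = 17/2; row 3: 30/3 = 10. Minimum is 25/4 at row 1 (s1 leaves); pivot element 4.
Pivot on row 1; the z-row RHS becomes 0 − (-3)·(25/4) = 75/4.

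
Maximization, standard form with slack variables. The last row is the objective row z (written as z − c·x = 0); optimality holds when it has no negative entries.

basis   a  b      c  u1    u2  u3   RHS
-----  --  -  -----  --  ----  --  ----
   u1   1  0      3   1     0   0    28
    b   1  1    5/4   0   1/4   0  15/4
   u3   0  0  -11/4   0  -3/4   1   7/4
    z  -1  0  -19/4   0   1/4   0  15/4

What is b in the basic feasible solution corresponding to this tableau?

15/4

b is basic (row 2); its value is the RHS of that row, 15/4.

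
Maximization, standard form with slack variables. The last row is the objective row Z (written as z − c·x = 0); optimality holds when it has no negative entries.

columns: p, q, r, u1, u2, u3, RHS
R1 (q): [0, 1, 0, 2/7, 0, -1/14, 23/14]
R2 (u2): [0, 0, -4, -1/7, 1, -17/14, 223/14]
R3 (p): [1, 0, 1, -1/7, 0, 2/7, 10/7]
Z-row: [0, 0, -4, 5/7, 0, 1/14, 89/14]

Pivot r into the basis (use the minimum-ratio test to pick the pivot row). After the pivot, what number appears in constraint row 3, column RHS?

Ratio test on column r — row 1: entry 0 ≤ 0; row 2: entry -4 ≤ 0; row 3: (10/7)/1 = 10/7. Minimum is 10/7 at row 3 (p leaves); pivot element 1.
Divide row 3 by 1; eliminate column r from the other rows.
In the new row 3, the RHS entry is the old entry divided by the pivot: (10/7)/1 = 10/7.

10/7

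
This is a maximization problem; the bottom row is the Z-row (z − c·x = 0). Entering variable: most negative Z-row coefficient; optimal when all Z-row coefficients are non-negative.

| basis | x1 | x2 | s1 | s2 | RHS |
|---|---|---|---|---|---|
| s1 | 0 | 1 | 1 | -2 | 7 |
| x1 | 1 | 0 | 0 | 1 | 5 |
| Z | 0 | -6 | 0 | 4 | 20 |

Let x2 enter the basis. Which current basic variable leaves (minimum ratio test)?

Column x2 entries and ratios — s1: 7/1 = 7; x1: 0 ≤ 0, skip.
Smallest ratio is 7 in the row of s1, so s1 leaves.

s1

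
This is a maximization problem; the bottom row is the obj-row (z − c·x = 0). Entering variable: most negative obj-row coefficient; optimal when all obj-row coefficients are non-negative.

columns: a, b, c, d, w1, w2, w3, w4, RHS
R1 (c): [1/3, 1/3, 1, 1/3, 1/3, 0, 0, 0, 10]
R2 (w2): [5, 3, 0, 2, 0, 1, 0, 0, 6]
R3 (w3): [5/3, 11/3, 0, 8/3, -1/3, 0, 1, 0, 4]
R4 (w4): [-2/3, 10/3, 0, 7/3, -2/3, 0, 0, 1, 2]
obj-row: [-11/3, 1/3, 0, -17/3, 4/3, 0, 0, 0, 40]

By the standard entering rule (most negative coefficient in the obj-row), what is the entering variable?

Negative obj-row entries: a: -11/3, d: -17/3.
The most negative is -17/3 in column d, so d enters.

d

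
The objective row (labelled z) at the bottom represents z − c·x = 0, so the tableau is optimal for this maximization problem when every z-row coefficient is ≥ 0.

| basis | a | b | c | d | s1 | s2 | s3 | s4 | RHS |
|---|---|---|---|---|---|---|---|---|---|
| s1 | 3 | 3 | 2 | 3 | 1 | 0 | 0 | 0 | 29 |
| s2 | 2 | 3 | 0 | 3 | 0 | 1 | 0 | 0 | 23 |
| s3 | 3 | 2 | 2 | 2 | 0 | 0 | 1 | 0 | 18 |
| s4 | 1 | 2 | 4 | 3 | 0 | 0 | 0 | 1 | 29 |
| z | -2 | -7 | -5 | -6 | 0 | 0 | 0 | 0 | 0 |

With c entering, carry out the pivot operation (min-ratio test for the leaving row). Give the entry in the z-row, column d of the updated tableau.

Ratio test on column c — row 1: 29/2 = 29/2; row 2: entry 0 ≤ 0; row 3: 18/2 = 9; row 4: 29/4 = 29/4. Minimum is 29/4 at row 4 (s4 leaves); pivot element 4.
Divide row 4 by 4; eliminate column c from the other rows.
z-row update in column d: -6 − (-5)·(3/4) = -9/4.

-9/4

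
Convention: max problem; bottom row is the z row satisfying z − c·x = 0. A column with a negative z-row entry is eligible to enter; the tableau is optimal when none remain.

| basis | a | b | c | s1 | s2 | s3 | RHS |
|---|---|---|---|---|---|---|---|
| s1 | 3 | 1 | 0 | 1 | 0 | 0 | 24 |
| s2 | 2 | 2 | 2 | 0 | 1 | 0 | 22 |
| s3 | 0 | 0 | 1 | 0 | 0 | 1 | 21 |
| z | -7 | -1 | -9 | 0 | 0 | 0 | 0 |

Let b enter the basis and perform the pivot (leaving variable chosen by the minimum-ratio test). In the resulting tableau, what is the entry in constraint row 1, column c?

-1

Ratio test on column b — row 1: 24/1 = 24; row 2: 22/2 = 11; row 3: entry 0 ≤ 0. Minimum is 11 at row 2 (s2 leaves); pivot element 2.
Divide row 2 by 2; eliminate column b from the other rows.
Row 1 update in column c: 0 − 1·1 = -1.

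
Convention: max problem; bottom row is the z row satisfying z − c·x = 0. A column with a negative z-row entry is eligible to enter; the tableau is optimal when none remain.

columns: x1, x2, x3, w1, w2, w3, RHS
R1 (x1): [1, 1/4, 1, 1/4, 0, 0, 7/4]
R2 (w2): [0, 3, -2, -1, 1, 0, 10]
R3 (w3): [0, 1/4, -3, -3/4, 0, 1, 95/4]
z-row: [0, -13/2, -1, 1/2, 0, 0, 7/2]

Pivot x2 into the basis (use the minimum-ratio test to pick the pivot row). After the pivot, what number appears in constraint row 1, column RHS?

11/12

Ratio test on column x2 — row 1: (7/4)/(1/4) = 7; row 2: 10/3 = 10/3; row 3: (95/4)/(1/4) = 95. Minimum is 10/3 at row 2 (w2 leaves); pivot element 3.
Divide row 2 by 3; eliminate column x2 from the other rows.
Row 1 update in column RHS: 7/4 − (1/4)·(10/3) = 11/12.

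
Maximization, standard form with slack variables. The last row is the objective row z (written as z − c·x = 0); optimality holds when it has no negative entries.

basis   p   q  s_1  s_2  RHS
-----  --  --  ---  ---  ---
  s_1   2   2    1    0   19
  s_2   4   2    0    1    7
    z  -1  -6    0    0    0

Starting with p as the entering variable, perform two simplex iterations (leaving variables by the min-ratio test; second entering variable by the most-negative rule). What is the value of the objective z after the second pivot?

Ratio test on column p — row 1: 19/2 = 19/2; row 2: 7/4 = 7/4. Minimum is 7/4 at row 2 (s_2 leaves); pivot element 4.
Pivot on row 2; the z-row RHS becomes 0 − (-1)·(7/4) = 7/4.
Next entering variable (most negative z-row entry -11/2): q.
Ratio test on column q — row 1: (31/2)/1 = 31/2; row 2: (7/4)/(1/2) = 7/2. Minimum is 7/2 at row 2 (p leaves); pivot element 1/2.
After the second pivot the z-row RHS is 7/4 − (-11/2)·(7/2) = 21.

21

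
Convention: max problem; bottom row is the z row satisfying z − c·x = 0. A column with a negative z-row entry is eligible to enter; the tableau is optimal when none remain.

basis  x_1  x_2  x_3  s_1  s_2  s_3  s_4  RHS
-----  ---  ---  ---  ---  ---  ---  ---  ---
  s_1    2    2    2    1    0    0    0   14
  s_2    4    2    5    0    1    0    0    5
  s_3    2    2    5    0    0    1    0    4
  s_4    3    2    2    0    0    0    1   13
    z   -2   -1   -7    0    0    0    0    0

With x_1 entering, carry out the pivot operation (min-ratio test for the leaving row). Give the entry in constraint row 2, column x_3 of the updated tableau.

5/4

Ratio test on column x_1 — row 1: 14/2 = 7; row 2: 5/4 = 5/4; row 3: 4/2 = 2; row 4: 13/3 = 13/3. Minimum is 5/4 at row 2 (s_2 leaves); pivot element 4.
Divide row 2 by 4; eliminate column x_1 from the other rows.
In the new row 2, the x_3 entry is the old entry divided by the pivot: 5/4 = 5/4.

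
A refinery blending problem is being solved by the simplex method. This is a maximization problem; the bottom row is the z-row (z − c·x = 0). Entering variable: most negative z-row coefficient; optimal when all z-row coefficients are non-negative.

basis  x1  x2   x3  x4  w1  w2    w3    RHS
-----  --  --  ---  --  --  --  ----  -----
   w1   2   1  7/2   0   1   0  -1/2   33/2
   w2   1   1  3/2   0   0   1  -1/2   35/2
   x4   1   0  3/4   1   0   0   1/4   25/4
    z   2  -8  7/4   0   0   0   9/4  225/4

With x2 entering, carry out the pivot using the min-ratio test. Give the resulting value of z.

753/4

Ratio test on column x2 — row 1: (33/2)/1 = 33/2; row 2: (35/2)/1 = 35/2; row 3: entry 0 ≤ 0. Minimum is 33/2 at row 1 (w1 leaves); pivot element 1.
Pivot on row 1; the z-row RHS becomes 225/4 − (-8)·(33/2) = 753/4.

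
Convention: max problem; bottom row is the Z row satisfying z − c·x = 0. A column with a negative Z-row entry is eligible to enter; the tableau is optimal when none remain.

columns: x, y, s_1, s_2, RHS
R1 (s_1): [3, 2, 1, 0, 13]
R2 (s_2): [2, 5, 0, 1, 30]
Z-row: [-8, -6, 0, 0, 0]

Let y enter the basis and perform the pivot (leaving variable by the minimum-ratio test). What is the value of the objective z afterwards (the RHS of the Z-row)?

Ratio test on column y — row 1: 13/2 = 13/2; row 2: 30/5 = 6. Minimum is 6 at row 2 (s_2 leaves); pivot element 5.
Pivot on row 2; the Z-row RHS becomes 0 − (-6)·6 = 36.

36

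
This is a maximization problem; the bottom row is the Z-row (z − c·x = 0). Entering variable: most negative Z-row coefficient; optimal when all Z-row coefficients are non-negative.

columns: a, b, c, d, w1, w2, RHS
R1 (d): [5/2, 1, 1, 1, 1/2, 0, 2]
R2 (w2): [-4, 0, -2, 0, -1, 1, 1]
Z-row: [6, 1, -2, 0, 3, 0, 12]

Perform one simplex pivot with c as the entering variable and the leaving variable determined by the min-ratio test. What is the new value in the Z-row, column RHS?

Ratio test on column c — row 1: 2/1 = 2; row 2: entry -2 ≤ 0. Minimum is 2 at row 1 (d leaves); pivot element 1.
Divide row 1 by 1; eliminate column c from the other rows.
Z-row update in column RHS: 12 − (-2)·2 = 16.

16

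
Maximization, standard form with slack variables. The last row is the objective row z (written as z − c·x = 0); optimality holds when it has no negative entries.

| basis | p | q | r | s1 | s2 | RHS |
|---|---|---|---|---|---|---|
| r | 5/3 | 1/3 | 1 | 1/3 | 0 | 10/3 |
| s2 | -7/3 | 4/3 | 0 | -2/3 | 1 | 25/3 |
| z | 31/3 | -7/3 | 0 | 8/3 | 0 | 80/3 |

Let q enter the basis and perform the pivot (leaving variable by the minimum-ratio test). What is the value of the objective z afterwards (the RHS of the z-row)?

Ratio test on column q — row 1: (10/3)/(1/3) = 10; row 2: (25/3)/(4/3) = 25/4. Minimum is 25/4 at row 2 (s2 leaves); pivot element 4/3.
Pivot on row 2; the z-row RHS becomes 80/3 − (-7/3)·(25/4) = 165/4.

165/4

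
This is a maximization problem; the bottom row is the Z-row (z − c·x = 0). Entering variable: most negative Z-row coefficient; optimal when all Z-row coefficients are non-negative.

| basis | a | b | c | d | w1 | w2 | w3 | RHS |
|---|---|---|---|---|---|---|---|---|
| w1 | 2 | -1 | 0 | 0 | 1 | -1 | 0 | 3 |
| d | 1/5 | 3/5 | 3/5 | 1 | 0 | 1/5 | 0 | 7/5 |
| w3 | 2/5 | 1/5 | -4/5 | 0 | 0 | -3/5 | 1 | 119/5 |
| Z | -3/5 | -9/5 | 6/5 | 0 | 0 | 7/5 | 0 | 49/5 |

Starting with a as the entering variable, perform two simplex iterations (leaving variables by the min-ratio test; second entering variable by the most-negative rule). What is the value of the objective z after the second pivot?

14

Ratio test on column a — row 1: 3/2 = 3/2; row 2: (7/5)/(1/5) = 7; row 3: (119/5)/(2/5) = 119/2. Minimum is 3/2 at row 1 (w1 leaves); pivot element 2.
Pivot on row 1; the Z-row RHS becomes 49/5 − (-3/5)·(3/2) = 107/10.
Next entering variable (most negative Z-row entry -21/10): b.
Ratio test on column b — row 1: entry -1/2 ≤ 0; row 2: (11/10)/(7/10) = 11/7; row 3: (116/5)/(2/5) = 58. Minimum is 11/7 at row 2 (d leaves); pivot element 7/10.
After the second pivot the Z-row RHS is 107/10 − (-21/10)·(11/7) = 14.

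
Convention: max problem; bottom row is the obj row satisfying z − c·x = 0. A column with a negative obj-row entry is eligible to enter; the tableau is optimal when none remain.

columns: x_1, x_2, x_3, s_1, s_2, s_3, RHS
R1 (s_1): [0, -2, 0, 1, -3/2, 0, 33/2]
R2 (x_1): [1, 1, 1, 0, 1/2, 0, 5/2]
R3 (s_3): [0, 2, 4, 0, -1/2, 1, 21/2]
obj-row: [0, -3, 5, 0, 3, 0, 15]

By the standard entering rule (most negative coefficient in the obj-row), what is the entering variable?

Negative obj-row entries: x_2: -3.
The most negative is -3 in column x_2, so x_2 enters.

x_2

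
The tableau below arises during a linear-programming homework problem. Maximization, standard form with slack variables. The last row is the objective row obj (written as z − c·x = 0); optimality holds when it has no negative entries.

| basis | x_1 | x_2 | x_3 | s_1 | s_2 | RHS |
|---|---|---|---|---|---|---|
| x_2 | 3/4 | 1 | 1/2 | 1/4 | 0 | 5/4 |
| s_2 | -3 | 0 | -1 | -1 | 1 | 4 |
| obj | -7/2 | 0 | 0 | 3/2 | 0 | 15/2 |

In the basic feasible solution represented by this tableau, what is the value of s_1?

s_1 is not in the basis, so in the current basic feasible solution s_1 = 0.

0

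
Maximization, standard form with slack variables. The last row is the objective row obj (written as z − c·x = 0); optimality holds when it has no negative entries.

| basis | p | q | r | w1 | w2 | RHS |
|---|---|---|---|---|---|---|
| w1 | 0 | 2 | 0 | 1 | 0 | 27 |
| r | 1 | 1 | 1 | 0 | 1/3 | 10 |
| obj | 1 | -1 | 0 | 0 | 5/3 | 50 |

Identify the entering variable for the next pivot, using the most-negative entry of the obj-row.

q

Negative obj-row entries: q: -1.
The most negative is -1 in column q, so q enters.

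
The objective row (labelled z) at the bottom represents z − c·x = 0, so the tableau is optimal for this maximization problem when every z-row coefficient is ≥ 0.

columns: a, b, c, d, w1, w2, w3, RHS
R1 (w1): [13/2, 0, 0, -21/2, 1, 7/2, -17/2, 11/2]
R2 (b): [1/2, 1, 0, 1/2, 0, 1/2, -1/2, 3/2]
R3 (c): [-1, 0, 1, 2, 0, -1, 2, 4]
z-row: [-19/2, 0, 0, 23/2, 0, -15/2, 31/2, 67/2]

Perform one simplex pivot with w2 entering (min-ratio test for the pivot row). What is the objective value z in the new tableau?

Ratio test on column w2 — row 1: (11/2)/(7/2) = 11/7; row 2: (3/2)/(1/2) = 3; row 3: entry -1 ≤ 0. Minimum is 11/7 at row 1 (w1 leaves); pivot element 7/2.
Pivot on row 1; the z-row RHS becomes 67/2 − (-15/2)·(11/7) = 317/7.

317/7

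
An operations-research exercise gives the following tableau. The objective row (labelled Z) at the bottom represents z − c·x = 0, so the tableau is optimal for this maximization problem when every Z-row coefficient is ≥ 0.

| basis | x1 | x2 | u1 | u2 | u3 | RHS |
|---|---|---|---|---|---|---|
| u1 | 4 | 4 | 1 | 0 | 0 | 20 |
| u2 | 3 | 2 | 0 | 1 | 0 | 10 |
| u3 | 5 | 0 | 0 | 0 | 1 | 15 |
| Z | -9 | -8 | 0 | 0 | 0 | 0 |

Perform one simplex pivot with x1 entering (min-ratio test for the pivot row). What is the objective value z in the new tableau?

Ratio test on column x1 — row 1: 20/4 = 5; row 2: 10/3 = 10/3; row 3: 15/5 = 3. Minimum is 3 at row 3 (u3 leaves); pivot element 5.
Pivot on row 3; the Z-row RHS becomes 0 − (-9)·3 = 27.

27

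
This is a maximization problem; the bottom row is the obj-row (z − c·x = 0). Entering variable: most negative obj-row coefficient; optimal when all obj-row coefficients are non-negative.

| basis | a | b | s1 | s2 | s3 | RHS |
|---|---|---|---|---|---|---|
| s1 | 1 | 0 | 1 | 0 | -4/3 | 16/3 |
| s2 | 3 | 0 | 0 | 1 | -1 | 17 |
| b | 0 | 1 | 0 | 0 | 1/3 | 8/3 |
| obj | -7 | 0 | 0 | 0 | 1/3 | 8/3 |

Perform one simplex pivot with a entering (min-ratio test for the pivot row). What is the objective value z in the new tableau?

Ratio test on column a — row 1: (16/3)/1 = 16/3; row 2: 17/3 = 17/3; row 3: entry 0 ≤ 0. Minimum is 16/3 at row 1 (s1 leaves); pivot element 1.
Pivot on row 1; the obj-row RHS becomes 8/3 − (-7)·(16/3) = 40.

40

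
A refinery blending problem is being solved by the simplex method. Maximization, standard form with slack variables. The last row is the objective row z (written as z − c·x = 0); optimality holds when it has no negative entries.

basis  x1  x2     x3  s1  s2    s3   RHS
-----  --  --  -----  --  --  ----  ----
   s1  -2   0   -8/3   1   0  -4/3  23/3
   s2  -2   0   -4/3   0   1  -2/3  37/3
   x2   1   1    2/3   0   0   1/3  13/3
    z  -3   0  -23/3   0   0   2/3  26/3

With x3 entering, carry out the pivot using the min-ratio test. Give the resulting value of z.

Ratio test on column x3 — row 1: entry -8/3 ≤ 0; row 2: entry -4/3 ≤ 0; row 3: (13/3)/(2/3) = 13/2. Minimum is 13/2 at row 3 (x2 leaves); pivot element 2/3.
Pivot on row 3; the z-row RHS becomes 26/3 − (-23/3)·(13/2) = 117/2.

117/2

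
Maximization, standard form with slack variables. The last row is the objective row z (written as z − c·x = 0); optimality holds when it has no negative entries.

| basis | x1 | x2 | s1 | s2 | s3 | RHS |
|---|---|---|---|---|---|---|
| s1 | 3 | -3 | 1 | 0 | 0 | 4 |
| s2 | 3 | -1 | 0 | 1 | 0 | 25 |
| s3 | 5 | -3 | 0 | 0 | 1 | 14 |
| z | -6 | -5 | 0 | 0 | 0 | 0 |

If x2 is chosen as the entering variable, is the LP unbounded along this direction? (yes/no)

Every constraint-row entry in column x2 is ≤ 0, so increasing x2 is unbounded.

yes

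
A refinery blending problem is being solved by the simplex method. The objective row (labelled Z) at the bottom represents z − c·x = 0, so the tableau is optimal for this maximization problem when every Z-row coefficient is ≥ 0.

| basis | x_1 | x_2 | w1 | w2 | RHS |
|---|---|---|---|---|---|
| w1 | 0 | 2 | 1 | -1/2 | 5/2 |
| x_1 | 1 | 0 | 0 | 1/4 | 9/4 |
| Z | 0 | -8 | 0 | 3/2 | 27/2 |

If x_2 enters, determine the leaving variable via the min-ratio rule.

w1

Column x_2 entries and ratios — w1: (5/2)/2 = 5/4; x_1: 0 ≤ 0, skip.
Smallest ratio is 5/4 in the row of w1, so w1 leaves.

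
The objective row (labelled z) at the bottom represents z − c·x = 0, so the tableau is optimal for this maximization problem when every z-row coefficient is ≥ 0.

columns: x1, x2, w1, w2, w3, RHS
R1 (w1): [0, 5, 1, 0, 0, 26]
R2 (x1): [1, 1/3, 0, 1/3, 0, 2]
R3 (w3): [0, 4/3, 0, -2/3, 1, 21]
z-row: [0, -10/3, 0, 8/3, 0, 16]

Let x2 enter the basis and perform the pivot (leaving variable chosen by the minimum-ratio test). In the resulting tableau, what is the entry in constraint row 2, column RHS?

Ratio test on column x2 — row 1: 26/5 = 26/5; row 2: 2/(1/3) = 6; row 3: 21/(4/3) = 63/4. Minimum is 26/5 at row 1 (w1 leaves); pivot element 5.
Divide row 1 by 5; eliminate column x2 from the other rows.
Row 2 update in column RHS: 2 − (1/3)·(26/5) = 4/15.

4/15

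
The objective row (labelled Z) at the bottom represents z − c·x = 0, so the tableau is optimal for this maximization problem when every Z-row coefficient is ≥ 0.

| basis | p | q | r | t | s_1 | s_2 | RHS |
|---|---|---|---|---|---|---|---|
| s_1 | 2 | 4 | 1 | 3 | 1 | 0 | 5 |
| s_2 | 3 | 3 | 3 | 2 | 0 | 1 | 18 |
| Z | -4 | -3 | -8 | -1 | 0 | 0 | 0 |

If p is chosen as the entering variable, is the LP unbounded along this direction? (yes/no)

Column p has positive entries in row(s) 1, 2, so the ratio test bounds it — not unbounded.

no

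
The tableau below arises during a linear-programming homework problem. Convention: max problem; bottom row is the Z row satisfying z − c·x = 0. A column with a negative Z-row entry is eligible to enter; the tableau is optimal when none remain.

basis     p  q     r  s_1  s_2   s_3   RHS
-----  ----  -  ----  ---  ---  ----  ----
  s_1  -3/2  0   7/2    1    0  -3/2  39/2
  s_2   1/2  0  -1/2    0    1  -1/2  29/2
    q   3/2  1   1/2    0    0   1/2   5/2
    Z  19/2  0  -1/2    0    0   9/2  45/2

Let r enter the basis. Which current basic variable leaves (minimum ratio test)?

Column r entries and ratios — s_1: (39/2)/(7/2) = 39/7; s_2: -1/2 ≤ 0, skip; q: (5/2)/(1/2) = 5.
Smallest ratio is 5 in the row of q, so q leaves.

q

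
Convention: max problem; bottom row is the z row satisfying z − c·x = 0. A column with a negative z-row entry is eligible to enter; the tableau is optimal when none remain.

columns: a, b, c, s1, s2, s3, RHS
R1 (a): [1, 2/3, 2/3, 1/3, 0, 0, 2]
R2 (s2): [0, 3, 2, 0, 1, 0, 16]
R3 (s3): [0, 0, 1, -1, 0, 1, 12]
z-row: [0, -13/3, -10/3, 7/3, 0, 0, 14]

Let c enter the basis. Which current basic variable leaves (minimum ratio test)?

Column c entries and ratios — a: 2/(2/3) = 3; s2: 16/2 = 8; s3: 12/1 = 12.
Smallest ratio is 3 in the row of a, so a leaves.

a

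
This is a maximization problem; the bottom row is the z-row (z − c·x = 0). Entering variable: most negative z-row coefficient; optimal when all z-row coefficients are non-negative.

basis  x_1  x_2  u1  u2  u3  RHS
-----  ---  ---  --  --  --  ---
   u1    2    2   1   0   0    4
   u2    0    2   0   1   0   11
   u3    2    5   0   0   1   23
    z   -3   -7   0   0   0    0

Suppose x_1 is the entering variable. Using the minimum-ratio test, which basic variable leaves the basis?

u1

Column x_1 entries and ratios — u1: 4/2 = 2; u2: 0 ≤ 0, skip; u3: 23/2 = 23/2.
Smallest ratio is 2 in the row of u1, so u1 leaves.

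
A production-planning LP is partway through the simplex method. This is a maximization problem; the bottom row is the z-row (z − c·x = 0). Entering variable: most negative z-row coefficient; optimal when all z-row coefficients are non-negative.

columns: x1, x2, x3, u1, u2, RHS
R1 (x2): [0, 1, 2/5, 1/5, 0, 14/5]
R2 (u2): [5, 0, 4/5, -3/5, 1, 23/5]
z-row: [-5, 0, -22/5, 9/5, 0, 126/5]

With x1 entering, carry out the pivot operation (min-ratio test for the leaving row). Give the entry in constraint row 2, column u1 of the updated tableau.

Ratio test on column x1 — row 1: entry 0 ≤ 0; row 2: (23/5)/5 = 23/25. Minimum is 23/25 at row 2 (u2 leaves); pivot element 5.
Divide row 2 by 5; eliminate column x1 from the other rows.
In the new row 2, the u1 entry is the old entry divided by the pivot: (-3/5)/5 = -3/25.

-3/25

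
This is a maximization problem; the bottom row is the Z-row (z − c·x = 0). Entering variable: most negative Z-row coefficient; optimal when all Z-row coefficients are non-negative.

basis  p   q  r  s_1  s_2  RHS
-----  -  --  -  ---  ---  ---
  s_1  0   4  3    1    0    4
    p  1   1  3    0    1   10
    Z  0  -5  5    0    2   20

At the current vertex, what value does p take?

p is basic (row 2); its value is the RHS of that row, 10.

10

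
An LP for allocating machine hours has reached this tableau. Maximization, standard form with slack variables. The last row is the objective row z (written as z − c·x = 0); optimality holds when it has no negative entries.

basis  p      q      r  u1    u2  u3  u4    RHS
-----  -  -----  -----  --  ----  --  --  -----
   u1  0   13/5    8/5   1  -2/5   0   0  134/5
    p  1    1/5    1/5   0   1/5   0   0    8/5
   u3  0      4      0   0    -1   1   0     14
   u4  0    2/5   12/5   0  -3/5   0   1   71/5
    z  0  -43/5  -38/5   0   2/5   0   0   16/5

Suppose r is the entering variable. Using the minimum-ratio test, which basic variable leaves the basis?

u4

Column r entries and ratios — u1: (134/5)/(8/5) = 67/4; p: (8/5)/(1/5) = 8; u3: 0 ≤ 0, skip; u4: (71/5)/(12/5) = 71/12.
Smallest ratio is 71/12 in the row of u4, so u4 leaves.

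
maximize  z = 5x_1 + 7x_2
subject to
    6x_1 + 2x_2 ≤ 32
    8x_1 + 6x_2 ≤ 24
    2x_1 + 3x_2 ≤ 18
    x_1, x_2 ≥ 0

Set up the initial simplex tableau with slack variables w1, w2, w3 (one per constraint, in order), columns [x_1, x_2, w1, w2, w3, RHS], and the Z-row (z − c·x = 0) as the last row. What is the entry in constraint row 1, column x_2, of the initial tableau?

Constraint 1 has coefficient 2 on x_2.

2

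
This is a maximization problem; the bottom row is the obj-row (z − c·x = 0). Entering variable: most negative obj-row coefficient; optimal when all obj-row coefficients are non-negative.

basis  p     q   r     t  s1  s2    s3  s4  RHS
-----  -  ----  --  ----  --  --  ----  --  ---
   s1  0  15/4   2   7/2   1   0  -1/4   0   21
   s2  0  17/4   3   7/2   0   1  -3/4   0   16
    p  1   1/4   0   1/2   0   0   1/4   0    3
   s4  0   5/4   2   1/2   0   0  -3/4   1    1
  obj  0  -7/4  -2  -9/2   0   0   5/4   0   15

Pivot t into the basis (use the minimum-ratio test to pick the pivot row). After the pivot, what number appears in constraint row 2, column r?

-11

Ratio test on column t — row 1: 21/(7/2) = 6; row 2: 16/(7/2) = 32/7; row 3: 3/(1/2) = 6; row 4: 1/(1/2) = 2. Minimum is 2 at row 4 (s4 leaves); pivot element 1/2.
Divide row 4 by 1/2; eliminate column t from the other rows.
Row 2 update in column r: 3 − (7/2)·4 = -11.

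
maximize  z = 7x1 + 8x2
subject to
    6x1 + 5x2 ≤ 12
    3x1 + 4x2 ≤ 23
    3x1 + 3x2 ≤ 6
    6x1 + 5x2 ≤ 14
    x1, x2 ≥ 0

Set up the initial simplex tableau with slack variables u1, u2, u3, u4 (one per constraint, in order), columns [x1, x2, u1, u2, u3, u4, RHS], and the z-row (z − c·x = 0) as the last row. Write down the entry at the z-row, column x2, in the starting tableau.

-8

The z-row carries the negated objective coefficients: the x2 entry is -8.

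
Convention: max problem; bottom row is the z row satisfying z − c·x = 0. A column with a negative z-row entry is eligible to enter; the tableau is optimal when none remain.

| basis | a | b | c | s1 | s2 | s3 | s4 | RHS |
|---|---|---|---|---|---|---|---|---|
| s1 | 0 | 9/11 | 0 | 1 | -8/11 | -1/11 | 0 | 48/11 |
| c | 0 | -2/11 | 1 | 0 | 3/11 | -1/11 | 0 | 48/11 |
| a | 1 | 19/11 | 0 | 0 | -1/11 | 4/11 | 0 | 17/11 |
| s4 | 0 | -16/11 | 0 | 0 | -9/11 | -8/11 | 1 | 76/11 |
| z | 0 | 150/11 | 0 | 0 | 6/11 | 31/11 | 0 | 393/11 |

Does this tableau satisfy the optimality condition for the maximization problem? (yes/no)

yes

Every z-row coefficient is ≥ 0, so the tableau is optimal.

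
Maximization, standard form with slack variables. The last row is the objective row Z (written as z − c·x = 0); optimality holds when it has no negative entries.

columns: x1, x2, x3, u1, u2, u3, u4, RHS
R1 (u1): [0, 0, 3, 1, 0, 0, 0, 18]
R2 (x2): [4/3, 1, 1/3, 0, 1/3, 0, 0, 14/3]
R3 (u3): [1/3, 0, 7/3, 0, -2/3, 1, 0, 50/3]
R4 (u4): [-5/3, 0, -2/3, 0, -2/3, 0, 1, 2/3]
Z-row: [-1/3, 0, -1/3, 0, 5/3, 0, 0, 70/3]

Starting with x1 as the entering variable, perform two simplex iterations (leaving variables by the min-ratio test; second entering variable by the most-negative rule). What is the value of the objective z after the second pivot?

26

Ratio test on column x1 — row 1: entry 0 ≤ 0; row 2: (14/3)/(4/3) = 7/2; row 3: (50/3)/(1/3) = 50; row 4: entry -5/3 ≤ 0. Minimum is 7/2 at row 2 (x2 leaves); pivot element 4/3.
Pivot on row 2; the Z-row RHS becomes 70/3 − (-1/3)·(7/2) = 49/2.
Next entering variable (most negative Z-row entry -1/4): x3.
Ratio test on column x3 — row 1: 18/3 = 6; row 2: (7/2)/(1/4) = 14; row 3: (31/2)/(9/4) = 62/9; row 4: entry -1/4 ≤ 0. Minimum is 6 at row 1 (u1 leaves); pivot element 3.
After the second pivot the Z-row RHS is 49/2 − (-1/4)·6 = 26.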